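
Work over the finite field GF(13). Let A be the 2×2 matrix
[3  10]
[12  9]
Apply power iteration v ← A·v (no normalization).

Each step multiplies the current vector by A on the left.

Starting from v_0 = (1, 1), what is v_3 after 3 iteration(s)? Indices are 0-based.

v_3 = (11, 9)

v_0 = (1, 1).
v_1 = A·v_0 = (0, 8).
v_2 = A·v_1 = (2, 7).
v_3 = A·v_2 = (11, 9).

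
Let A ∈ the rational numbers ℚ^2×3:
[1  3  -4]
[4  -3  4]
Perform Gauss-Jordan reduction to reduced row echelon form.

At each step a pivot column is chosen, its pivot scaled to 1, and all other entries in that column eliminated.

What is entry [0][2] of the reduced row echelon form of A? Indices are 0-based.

[1] R0 /= 1  ⇒  (1, 3, -4)
     R1 -= 4·R0  ⇒  (0, -15, 20)
[2] R1 /= -15  ⇒  (0, 1, -4/3)
     R0 -= 3·R1  ⇒  (1, 0, 0)

M[0][2] = 0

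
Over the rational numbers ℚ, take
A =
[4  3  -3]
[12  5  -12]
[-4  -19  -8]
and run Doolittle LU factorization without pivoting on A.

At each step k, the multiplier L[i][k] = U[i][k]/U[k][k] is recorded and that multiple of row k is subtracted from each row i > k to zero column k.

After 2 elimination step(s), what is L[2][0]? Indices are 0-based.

L[2][0] = -1

Step 1: pivot at (0,0) is 4.
  row1 ← row1 − (3)·row0  ⇒  L[1][0]=3, U row1=(0, -4, -3)
  row2 ← row2 − (-1)·row0  ⇒  L[2][0]=-1, U row2=(0, -16, -11)
Step 2: pivot at (1,1) is -4.
  row2 ← row2 − (4)·row1  ⇒  L[2][1]=4, U row2=(0, 0, 1)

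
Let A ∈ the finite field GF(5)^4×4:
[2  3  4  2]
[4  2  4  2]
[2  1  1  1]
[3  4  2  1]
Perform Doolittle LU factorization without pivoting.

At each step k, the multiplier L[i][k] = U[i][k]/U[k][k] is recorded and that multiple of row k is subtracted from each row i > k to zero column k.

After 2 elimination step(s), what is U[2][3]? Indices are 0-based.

U[2][3] = 0

[col 0] pivot 2
  R1 -= 2*R0 → (0, 1, 1, 3)  (L[1][0] := 2)
  R2 -= 1*R0 → (0, 3, 2, 4)  (L[2][0] := 1)
  R3 -= 4*R0 → (0, 2, 1, 3)  (L[3][0] := 4)
[col 1] pivot 1
  R2 -= 3*R1 → (0, 0, 4, 0)  (L[2][1] := 3)
  R3 -= 2*R1 → (0, 0, 4, 2)  (L[3][1] := 2)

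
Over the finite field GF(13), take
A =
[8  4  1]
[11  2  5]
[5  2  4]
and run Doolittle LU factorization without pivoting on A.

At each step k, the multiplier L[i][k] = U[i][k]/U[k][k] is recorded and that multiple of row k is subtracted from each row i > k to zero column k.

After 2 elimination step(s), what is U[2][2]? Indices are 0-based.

U[2][2] = 1

Step 1: pivot at (0,0) is 8.
  row1 ← row1 − (3)·row0  ⇒  L[1][0]=3, U row1=(0, 3, 2)
  row2 ← row2 − (12)·row0  ⇒  L[2][0]=12, U row2=(0, 6, 5)
Step 2: pivot at (1,1) is 3.
  row2 ← row2 − (2)·row1  ⇒  L[2][1]=2, U row2=(0, 0, 1)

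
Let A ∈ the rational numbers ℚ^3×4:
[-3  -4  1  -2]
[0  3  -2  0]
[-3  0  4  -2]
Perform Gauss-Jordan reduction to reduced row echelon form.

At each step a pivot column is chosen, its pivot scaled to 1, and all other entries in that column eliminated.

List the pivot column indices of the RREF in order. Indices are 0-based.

[1] R0 /= -3  ⇒  (1, 4/3, -1/3, 2/3)
     R2 -= -3·R0  ⇒  (0, 4, 3, 0)
[2] R1 /= 3  ⇒  (0, 1, -2/3, 0)
     R0 -= 4/3·R1  ⇒  (1, 0, 5/9, 2/3)
     R2 -= 4·R1  ⇒  (0, 0, 17/3, 0)
[3] R2 /= 17/3  ⇒  (0, 0, 1, 0)
     R0 -= 5/9·R2  ⇒  (1, 0, 0, 2/3)
     R1 -= -2/3·R2  ⇒  (0, 1, 0, 0)

pivot columns: 0, 1, 2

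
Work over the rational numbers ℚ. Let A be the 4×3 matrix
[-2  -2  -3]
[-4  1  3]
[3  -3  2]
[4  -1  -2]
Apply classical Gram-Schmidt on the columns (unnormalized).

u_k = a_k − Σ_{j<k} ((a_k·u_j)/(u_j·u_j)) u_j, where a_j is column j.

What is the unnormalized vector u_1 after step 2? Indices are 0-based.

Step 1: u_0 = a_0 = (-2, -4, 3, 4).
Step 2: u_1 = a_1 − (-13/45)·u_0 = (-116/45, -7/45, -32/15, 7/45).

u_1 = (-116/45, -7/45, -32/15, 7/45)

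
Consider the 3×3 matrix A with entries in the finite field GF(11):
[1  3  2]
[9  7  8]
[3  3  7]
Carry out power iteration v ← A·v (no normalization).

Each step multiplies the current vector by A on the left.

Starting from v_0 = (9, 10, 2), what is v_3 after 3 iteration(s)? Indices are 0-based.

v_3 = (6, 6, 6)

v_0 = (9, 10, 2).
v_1 = A·v_0 = (10, 2, 5).
v_2 = A·v_1 = (4, 1, 5).
v_3 = A·v_2 = (6, 6, 6).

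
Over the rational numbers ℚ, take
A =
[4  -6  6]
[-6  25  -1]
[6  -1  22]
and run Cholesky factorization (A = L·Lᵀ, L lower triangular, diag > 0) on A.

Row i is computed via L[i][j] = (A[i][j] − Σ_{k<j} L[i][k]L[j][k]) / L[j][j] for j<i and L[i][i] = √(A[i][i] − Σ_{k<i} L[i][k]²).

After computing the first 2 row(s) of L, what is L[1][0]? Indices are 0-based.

L[1][0] = -3

Step 1: L[0][0] = √(4) = 2.
  L[1][0] = (-6) / L[0][0] = -3.
Step 2: L[1][1] = √(16) = 4.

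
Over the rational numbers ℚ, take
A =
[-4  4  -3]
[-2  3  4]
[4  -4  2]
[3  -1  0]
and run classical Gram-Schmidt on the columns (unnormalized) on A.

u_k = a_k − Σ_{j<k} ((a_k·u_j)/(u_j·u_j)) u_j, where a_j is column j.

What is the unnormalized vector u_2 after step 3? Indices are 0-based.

Step 1: u_0 = a_0 = (-4, -2, 4, 3).
Step 2: u_1 = a_1 − (-41/45)·u_0 = (16/45, 53/45, -16/45, 26/15).
Step 3: u_2 = a_2 − (4/15)·u_0 − (12/19)·u_1 = (-41/19, 72/19, 22/19, -36/19).

u_2 = (-41/19, 72/19, 22/19, -36/19)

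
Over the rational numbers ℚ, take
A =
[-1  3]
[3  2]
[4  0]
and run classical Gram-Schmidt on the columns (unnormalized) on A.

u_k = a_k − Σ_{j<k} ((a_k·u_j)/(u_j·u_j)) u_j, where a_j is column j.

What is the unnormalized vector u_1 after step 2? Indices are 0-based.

u_1 = (81/26, 43/26, -6/13)

Step 1: u_0 = a_0 = (-1, 3, 4).
Step 2: u_1 = a_1 − (3/26)·u_0 = (81/26, 43/26, -6/13).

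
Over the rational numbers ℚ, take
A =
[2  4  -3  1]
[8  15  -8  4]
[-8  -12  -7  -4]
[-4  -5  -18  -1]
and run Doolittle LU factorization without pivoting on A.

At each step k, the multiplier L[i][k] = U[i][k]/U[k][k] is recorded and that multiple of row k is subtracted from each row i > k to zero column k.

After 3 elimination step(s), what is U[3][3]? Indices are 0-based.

U[3][3] = 1

k=0: U[0][0]=2
  eliminate (1,0): mult=4, new row 1: (0, -1, 4, 0); set L[1][0]=4
  eliminate (2,0): mult=-4, new row 2: (0, 4, -19, 0); set L[2][0]=-4
  eliminate (3,0): mult=-2, new row 3: (0, 3, -24, 1); set L[3][0]=-2
k=1: U[1][1]=-1
  eliminate (2,1): mult=-4, new row 2: (0, 0, -3, 0); set L[2][1]=-4
  eliminate (3,1): mult=-3, new row 3: (0, 0, -12, 1); set L[3][1]=-3
k=2: U[2][2]=-3
  eliminate (3,2): mult=4, new row 3: (0, 0, 0, 1); set L[3][2]=4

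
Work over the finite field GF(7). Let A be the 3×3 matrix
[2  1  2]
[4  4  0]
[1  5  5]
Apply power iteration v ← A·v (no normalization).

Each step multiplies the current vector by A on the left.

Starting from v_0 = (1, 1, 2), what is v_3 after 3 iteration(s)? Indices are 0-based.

v_3 = (2, 1, 2)

v_0 = (1, 1, 2).
v_1 = A·v_0 = (0, 1, 2).
v_2 = A·v_1 = (5, 4, 1).
v_3 = A·v_2 = (2, 1, 2).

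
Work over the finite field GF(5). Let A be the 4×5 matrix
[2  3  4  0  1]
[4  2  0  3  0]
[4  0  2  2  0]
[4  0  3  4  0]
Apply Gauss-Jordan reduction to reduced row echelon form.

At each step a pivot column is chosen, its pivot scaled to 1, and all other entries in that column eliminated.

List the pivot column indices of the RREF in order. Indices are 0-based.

[1] R0 /= 2  ⇒  (1, 4, 2, 0, 3)
     R1 -= 4·R0  ⇒  (0, 1, 2, 3, 3)
     R2 -= 4·R0  ⇒  (0, 4, 4, 2, 3)
     R3 -= 4·R0  ⇒  (0, 4, 0, 4, 3)
[2] R1 /= 1  ⇒  (0, 1, 2, 3, 3)
     R0 -= 4·R1  ⇒  (1, 0, 4, 3, 1)
     R2 -= 4·R1  ⇒  (0, 0, 1, 0, 1)
     R3 -= 4·R1  ⇒  (0, 0, 2, 2, 1)
[3] R2 /= 1  ⇒  (0, 0, 1, 0, 1)
     R0 -= 4·R2  ⇒  (1, 0, 0, 3, 2)
     R1 -= 2·R2  ⇒  (0, 1, 0, 3, 1)
     R3 -= 2·R2  ⇒  (0, 0, 0, 2, 4)
[4] R3 /= 2  ⇒  (0, 0, 0, 1, 2)
     R0 -= 3·R3  ⇒  (1, 0, 0, 0, 1)
     R1 -= 3·R3  ⇒  (0, 1, 0, 0, 0)

pivot columns: 0, 1, 2, 3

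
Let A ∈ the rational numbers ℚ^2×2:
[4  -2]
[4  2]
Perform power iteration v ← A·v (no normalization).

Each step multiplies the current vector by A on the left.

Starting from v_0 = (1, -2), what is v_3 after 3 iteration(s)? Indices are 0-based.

v_0 = (1, -2).
v_1 = A·v_0 = (8, 0).
v_2 = A·v_1 = (32, 32).
v_3 = A·v_2 = (64, 192).

v_3 = (64, 192)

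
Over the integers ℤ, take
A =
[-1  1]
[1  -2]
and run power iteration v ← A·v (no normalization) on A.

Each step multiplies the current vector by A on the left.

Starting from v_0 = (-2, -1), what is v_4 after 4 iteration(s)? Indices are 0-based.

v_4 = (-5, 8)

v_0 = (-2, -1).
v_1 = A·v_0 = (1, 0).
v_2 = A·v_1 = (-1, 1).
v_3 = A·v_2 = (2, -3).
v_4 = A·v_3 = (-5, 8).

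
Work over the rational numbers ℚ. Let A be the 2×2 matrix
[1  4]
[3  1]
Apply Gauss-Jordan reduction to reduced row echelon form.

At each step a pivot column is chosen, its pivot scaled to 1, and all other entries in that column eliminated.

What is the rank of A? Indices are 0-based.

pivot(0,0)=1: scale R0 → (1, 4)
  clear (1,0): R1 −= (3)R0 → (0, -11)
pivot(1,1)=-11: scale R1 → (0, 1)
  clear (0,1): R0 −= (4)R1 → (1, 0)

rank = 2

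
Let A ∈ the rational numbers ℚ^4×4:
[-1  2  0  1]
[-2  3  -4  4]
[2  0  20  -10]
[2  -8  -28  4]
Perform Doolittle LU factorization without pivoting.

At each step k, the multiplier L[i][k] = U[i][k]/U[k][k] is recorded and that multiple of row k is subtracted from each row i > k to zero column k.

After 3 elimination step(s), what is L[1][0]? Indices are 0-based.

Step 1: pivot at (0,0) is -1.
  row1 ← row1 − (2)·row0  ⇒  L[1][0]=2, U row1=(0, -1, -4, 2)
  row2 ← row2 − (-2)·row0  ⇒  L[2][0]=-2, U row2=(0, 4, 20, -8)
  row3 ← row3 − (-2)·row0  ⇒  L[3][0]=-2, U row3=(0, -4, -28, 6)
Step 2: pivot at (1,1) is -1.
  row2 ← row2 − (-4)·row1  ⇒  L[2][1]=-4, U row2=(0, 0, 4, 0)
  row3 ← row3 − (4)·row1  ⇒  L[3][1]=4, U row3=(0, 0, -12, -2)
Step 3: pivot at (2,2) is 4.
  row3 ← row3 − (-3)·row2  ⇒  L[3][2]=-3, U row3=(0, 0, 0, -2)

L[1][0] = 2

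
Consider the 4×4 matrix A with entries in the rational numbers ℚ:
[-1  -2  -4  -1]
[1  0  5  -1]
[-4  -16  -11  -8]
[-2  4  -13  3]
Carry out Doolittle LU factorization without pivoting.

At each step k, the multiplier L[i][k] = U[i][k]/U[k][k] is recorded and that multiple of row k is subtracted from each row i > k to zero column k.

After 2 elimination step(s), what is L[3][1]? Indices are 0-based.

L[3][1] = -4

Step 1: pivot at (0,0) is -1.
  row1 ← row1 − (-1)·row0  ⇒  L[1][0]=-1, U row1=(0, -2, 1, -2)
  row2 ← row2 − (4)·row0  ⇒  L[2][0]=4, U row2=(0, -8, 5, -4)
  row3 ← row3 − (2)·row0  ⇒  L[3][0]=2, U row3=(0, 8, -5, 5)
Step 2: pivot at (1,1) is -2.
  row2 ← row2 − (4)·row1  ⇒  L[2][1]=4, U row2=(0, 0, 1, 4)
  row3 ← row3 − (-4)·row1  ⇒  L[3][1]=-4, U row3=(0, 0, -1, -3)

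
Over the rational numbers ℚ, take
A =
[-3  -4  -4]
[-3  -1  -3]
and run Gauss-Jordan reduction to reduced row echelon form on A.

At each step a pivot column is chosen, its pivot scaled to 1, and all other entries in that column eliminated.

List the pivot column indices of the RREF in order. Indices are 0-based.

pivot(0,0)=-3: scale R0 → (1, 4/3, 4/3)
  clear (1,0): R1 −= (-3)R0 → (0, 3, 1)
pivot(1,1)=3: scale R1 → (0, 1, 1/3)
  clear (0,1): R0 −= (4/3)R1 → (1, 0, 8/9)

pivot columns: 0, 1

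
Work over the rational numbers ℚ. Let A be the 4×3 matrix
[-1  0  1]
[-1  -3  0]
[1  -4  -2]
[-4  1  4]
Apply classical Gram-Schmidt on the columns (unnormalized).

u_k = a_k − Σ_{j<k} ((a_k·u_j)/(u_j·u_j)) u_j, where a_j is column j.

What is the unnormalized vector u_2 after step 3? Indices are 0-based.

Step 1: u_0 = a_0 = (-1, -1, 1, -4).
Step 2: u_1 = a_1 − (-5/19)·u_0 = (-5/19, -62/19, -71/19, -1/19).
Step 3: u_2 = a_2 − (-1)·u_0 − (19/67)·u_1 = (5/67, -5/67, 4/67, 1/67).

u_2 = (5/67, -5/67, 4/67, 1/67)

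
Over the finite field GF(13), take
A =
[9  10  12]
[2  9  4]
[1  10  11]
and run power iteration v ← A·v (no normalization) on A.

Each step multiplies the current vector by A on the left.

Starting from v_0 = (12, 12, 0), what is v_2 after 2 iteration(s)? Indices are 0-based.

v_0 = (12, 12, 0).
v_1 = A·v_0 = (7, 2, 2).
v_2 = A·v_1 = (3, 1, 10).

v_2 = (3, 1, 10)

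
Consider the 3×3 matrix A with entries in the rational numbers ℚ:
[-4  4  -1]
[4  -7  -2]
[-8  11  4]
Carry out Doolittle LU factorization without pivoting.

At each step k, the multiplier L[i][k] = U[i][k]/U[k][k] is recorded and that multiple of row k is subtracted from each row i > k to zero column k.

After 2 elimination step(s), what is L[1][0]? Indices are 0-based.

k=0: U[0][0]=-4
  eliminate (1,0): mult=-1, new row 1: (0, -3, -3); set L[1][0]=-1
  eliminate (2,0): mult=2, new row 2: (0, 3, 6); set L[2][0]=2
k=1: U[1][1]=-3
  eliminate (2,1): mult=-1, new row 2: (0, 0, 3); set L[2][1]=-1

L[1][0] = -1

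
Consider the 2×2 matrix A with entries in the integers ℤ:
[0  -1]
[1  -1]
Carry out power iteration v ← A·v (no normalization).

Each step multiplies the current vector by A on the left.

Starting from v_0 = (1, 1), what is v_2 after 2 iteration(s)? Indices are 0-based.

v_0 = (1, 1).
v_1 = A·v_0 = (-1, 0).
v_2 = A·v_1 = (0, -1).

v_2 = (0, -1)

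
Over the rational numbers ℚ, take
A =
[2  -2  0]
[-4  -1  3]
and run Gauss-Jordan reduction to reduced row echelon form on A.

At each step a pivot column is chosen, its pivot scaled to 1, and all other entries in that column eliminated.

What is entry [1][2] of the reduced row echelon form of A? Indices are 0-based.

pivot(0,0)=2: scale R0 → (1, -1, 0)
  clear (1,0): R1 −= (-4)R0 → (0, -5, 3)
pivot(1,1)=-5: scale R1 → (0, 1, -3/5)
  clear (0,1): R0 −= (-1)R1 → (1, 0, -3/5)

M[1][2] = -3/5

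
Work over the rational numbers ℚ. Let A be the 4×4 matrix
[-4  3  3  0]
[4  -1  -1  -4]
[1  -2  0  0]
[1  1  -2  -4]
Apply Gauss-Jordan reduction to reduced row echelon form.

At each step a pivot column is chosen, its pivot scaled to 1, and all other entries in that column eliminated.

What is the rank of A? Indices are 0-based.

pivot(0,0)=-4: scale R0 → (1, -3/4, -3/4, 0)
  clear (1,0): R1 −= (4)R0 → (0, 2, 2, -4)
  clear (2,0): R2 −= (1)R0 → (0, -5/4, 3/4, 0)
  clear (3,0): R3 −= (1)R0 → (0, 7/4, -5/4, -4)
pivot(1,1)=2: scale R1 → (0, 1, 1, -2)
  clear (0,1): R0 −= (-3/4)R1 → (1, 0, 0, -3/2)
  clear (2,1): R2 −= (-5/4)R1 → (0, 0, 2, -5/2)
  clear (3,1): R3 −= (7/4)R1 → (0, 0, -3, -1/2)
pivot(2,2)=2: scale R2 → (0, 0, 1, -5/4)
  clear (1,2): R1 −= (1)R2 → (0, 1, 0, -3/4)
  clear (3,2): R3 −= (-3)R2 → (0, 0, 0, -17/4)
pivot(3,3)=-17/4: scale R3 → (0, 0, 0, 1)
  clear (0,3): R0 −= (-3/2)R3 → (1, 0, 0, 0)
  clear (1,3): R1 −= (-3/4)R3 → (0, 1, 0, 0)
  clear (2,3): R2 −= (-5/4)R3 → (0, 0, 1, 0)

rank = 4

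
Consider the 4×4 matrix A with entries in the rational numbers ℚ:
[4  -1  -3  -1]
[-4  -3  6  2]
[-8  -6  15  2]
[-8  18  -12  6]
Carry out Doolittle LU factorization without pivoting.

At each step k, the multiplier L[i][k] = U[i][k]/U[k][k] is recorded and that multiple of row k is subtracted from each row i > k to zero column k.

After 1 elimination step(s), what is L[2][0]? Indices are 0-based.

L[2][0] = -2

[col 0] pivot 4
  R1 -= -1*R0 → (0, -4, 3, 1)  (L[1][0] := -1)
  R2 -= -2*R0 → (0, -8, 9, 0)  (L[2][0] := -2)
  R3 -= -2*R0 → (0, 16, -18, 4)  (L[3][0] := -2)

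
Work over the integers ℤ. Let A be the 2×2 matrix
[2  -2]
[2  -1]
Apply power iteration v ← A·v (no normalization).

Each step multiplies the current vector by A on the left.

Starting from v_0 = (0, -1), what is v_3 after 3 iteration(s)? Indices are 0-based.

v_0 = (0, -1).
v_1 = A·v_0 = (2, 1).
v_2 = A·v_1 = (2, 3).
v_3 = A·v_2 = (-2, 1).

v_3 = (-2, 1)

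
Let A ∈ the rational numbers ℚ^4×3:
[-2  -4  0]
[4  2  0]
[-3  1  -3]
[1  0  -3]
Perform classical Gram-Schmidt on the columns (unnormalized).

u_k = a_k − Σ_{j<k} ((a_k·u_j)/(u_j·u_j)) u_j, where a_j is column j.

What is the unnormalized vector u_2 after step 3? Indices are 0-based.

Step 1: u_0 = a_0 = (-2, 4, -3, 1).
Step 2: u_1 = a_1 − (13/30)·u_0 = (-47/15, 4/15, 23/10, -13/30).
Step 3: u_2 = a_2 − (1/5)·u_0 − (-168/461)·u_1 = (-342/461, -324/461, -720/461, -1548/461).

u_2 = (-342/461, -324/461, -720/461, -1548/461)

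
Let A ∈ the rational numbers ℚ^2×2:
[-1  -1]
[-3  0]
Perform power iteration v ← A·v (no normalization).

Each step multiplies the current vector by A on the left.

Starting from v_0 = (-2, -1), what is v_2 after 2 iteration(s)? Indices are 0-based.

v_0 = (-2, -1).
v_1 = A·v_0 = (3, 6).
v_2 = A·v_1 = (-9, -9).

v_2 = (-9, -9)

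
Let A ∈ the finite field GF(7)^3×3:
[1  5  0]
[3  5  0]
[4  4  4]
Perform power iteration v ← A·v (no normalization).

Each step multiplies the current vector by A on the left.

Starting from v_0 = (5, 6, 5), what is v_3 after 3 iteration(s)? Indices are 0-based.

v_3 = (6, 1, 2)

v_0 = (5, 6, 5).
v_1 = A·v_0 = (0, 3, 1).
v_2 = A·v_1 = (1, 1, 2).
v_3 = A·v_2 = (6, 1, 2).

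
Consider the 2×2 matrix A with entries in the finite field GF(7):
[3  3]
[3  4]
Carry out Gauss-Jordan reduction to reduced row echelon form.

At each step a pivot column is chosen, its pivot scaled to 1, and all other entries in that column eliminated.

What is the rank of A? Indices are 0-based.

step 1: normalize row 0 (÷3) = (1, 1)
  row 1: subtract 3×row0 = (0, 1)
step 2: normalize row 1 (÷1) = (0, 1)
  row 0: subtract 1×row1 = (1, 0)

rank = 2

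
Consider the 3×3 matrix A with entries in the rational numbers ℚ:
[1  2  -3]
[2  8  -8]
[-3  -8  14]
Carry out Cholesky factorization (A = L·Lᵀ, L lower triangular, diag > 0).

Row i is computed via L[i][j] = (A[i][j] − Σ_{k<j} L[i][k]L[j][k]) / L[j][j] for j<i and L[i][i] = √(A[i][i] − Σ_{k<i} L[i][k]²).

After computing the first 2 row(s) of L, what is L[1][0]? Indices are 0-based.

Step 1: L[0][0] = √(1) = 1.
  L[1][0] = (2) / L[0][0] = 2.
Step 2: L[1][1] = √(4) = 2.

L[1][0] = 2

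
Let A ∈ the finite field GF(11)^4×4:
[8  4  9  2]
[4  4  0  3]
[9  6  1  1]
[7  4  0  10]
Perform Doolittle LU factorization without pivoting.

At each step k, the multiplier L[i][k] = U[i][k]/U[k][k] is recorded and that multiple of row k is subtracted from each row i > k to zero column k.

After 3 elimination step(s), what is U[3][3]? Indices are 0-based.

U[3][3] = 5

Step 1: pivot at (0,0) is 8.
  row1 ← row1 − (6)·row0  ⇒  L[1][0]=6, U row1=(0, 2, 1, 2)
  row2 ← row2 − (8)·row0  ⇒  L[2][0]=8, U row2=(0, 7, 6, 7)
  row3 ← row3 − (5)·row0  ⇒  L[3][0]=5, U row3=(0, 6, 10, 0)
Step 2: pivot at (1,1) is 2.
  row2 ← row2 − (9)·row1  ⇒  L[2][1]=9, U row2=(0, 0, 8, 0)
  row3 ← row3 − (3)·row1  ⇒  L[3][1]=3, U row3=(0, 0, 7, 5)
Step 3: pivot at (2,2) is 8.
  row3 ← row3 − (5)·row2  ⇒  L[3][2]=5, U row3=(0, 0, 0, 5)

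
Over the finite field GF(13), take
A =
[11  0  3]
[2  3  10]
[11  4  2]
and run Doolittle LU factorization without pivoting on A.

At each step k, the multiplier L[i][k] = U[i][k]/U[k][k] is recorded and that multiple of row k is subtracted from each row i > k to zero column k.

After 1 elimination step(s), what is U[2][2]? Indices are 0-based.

U[2][2] = 12

Step 1: pivot at (0,0) is 11.
  row1 ← row1 − (12)·row0  ⇒  L[1][0]=12, U row1=(0, 3, 0)
  row2 ← row2 − (1)·row0  ⇒  L[2][0]=1, U row2=(0, 4, 12)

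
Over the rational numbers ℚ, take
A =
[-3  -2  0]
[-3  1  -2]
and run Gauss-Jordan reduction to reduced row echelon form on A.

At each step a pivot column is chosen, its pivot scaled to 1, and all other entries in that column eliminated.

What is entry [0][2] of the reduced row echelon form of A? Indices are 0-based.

M[0][2] = 4/9

pivot(0,0)=-3: scale R0 → (1, 2/3, 0)
  clear (1,0): R1 −= (-3)R0 → (0, 3, -2)
pivot(1,1)=3: scale R1 → (0, 1, -2/3)
  clear (0,1): R0 −= (2/3)R1 → (1, 0, 4/9)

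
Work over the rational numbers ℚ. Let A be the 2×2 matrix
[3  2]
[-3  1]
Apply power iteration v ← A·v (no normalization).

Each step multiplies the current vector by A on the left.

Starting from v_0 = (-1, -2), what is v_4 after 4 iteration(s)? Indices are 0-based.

v_0 = (-1, -2).
v_1 = A·v_0 = (-7, 1).
v_2 = A·v_1 = (-19, 22).
v_3 = A·v_2 = (-13, 79).
v_4 = A·v_3 = (119, 118).

v_4 = (119, 118)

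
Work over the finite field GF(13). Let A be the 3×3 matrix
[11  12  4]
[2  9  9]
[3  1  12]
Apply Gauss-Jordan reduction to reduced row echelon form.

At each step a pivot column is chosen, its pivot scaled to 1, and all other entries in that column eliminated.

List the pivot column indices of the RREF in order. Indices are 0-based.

pivot columns: 0, 1, 2

step 1: normalize row 0 (÷11) = (1, 7, 11)
  row 1: subtract 2×row0 = (0, 8, 0)
  row 2: subtract 3×row0 = (0, 6, 5)
step 2: normalize row 1 (÷8) = (0, 1, 0)
  row 0: subtract 7×row1 = (1, 0, 11)
  row 2: subtract 6×row1 = (0, 0, 5)
step 3: normalize row 2 (÷5) = (0, 0, 1)
  row 0: subtract 11×row2 = (1, 0, 0)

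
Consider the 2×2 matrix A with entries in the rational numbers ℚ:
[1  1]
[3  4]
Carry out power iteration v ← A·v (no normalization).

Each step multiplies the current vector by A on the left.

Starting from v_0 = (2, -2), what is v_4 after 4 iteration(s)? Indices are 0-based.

v_0 = (2, -2).
v_1 = A·v_0 = (0, -2).
v_2 = A·v_1 = (-2, -8).
v_3 = A·v_2 = (-10, -38).
v_4 = A·v_3 = (-48, -182).

v_4 = (-48, -182)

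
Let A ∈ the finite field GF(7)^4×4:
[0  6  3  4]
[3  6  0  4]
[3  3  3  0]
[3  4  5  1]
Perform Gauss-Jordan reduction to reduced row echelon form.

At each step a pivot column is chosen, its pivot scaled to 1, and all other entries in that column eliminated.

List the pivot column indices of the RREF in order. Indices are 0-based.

step 1: exchange rows 0,1
step 1: normalize row 0 (÷3) = (1, 2, 0, 6)
  row 2: subtract 3×row0 = (0, 4, 3, 3)
  row 3: subtract 3×row0 = (0, 5, 5, 4)
step 2: normalize row 1 (÷6) = (0, 1, 4, 3)
  row 0: subtract 2×row1 = (1, 0, 6, 0)
  row 2: subtract 4×row1 = (0, 0, 1, 5)
  row 3: subtract 5×row1 = (0, 0, 6, 3)
step 3: normalize row 2 (÷1) = (0, 0, 1, 5)
  row 0: subtract 6×row2 = (1, 0, 0, 5)
  row 1: subtract 4×row2 = (0, 1, 0, 4)
  row 3: subtract 6×row2 = (0, 0, 0, 1)
step 4: normalize row 3 (÷1) = (0, 0, 0, 1)
  row 0: subtract 5×row3 = (1, 0, 0, 0)
  row 1: subtract 4×row3 = (0, 1, 0, 0)
  row 2: subtract 5×row3 = (0, 0, 1, 0)

pivot columns: 0, 1, 2, 3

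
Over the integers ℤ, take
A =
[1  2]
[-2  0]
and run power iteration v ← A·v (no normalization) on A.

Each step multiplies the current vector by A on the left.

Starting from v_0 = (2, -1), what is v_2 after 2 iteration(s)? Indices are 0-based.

v_0 = (2, -1).
v_1 = A·v_0 = (0, -4).
v_2 = A·v_1 = (-8, 0).

v_2 = (-8, 0)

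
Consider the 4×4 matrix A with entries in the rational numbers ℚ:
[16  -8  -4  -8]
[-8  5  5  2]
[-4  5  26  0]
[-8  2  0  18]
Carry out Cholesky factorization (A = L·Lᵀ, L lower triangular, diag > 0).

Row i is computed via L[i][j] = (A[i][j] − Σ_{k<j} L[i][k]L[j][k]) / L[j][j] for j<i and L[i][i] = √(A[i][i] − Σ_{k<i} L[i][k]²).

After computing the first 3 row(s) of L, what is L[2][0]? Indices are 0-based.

Step 1: L[0][0] = √(16) = 4.
  L[1][0] = (-8) / L[0][0] = -2.
Step 2: L[1][1] = √(1) = 1.
  L[2][0] = (-4) / L[0][0] = -1.
  L[2][1] = (3) / L[1][1] = 3.
Step 3: L[2][2] = √(16) = 4.

L[2][0] = -1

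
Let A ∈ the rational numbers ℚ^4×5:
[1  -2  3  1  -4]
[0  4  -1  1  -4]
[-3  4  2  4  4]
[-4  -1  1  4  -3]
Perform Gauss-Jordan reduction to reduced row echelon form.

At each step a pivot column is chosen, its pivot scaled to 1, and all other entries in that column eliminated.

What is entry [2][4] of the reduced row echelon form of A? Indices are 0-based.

step 1: normalize row 0 (÷1) = (1, -2, 3, 1, -4)
  row 2: subtract -3×row0 = (0, -2, 11, 7, -8)
  row 3: subtract -4×row0 = (0, -9, 13, 8, -19)
step 2: normalize row 1 (÷4) = (0, 1, -1/4, 1/4, -1)
  row 0: subtract -2×row1 = (1, 0, 5/2, 3/2, -6)
  row 2: subtract -2×row1 = (0, 0, 21/2, 15/2, -10)
  row 3: subtract -9×row1 = (0, 0, 43/4, 41/4, -28)
step 3: normalize row 2 (÷21/2) = (0, 0, 1, 5/7, -20/21)
  row 0: subtract 5/2×row2 = (1, 0, 0, -2/7, -76/21)
  row 1: subtract -1/4×row2 = (0, 1, 0, 3/7, -26/21)
  row 3: subtract 43/4×row2 = (0, 0, 0, 18/7, -373/21)
step 4: normalize row 3 (÷18/7) = (0, 0, 0, 1, -373/54)
  row 0: subtract -2/7×row3 = (1, 0, 0, 0, -151/27)
  row 1: subtract 3/7×row3 = (0, 1, 0, 0, 31/18)
  row 2: subtract 5/7×row3 = (0, 0, 1, 0, 215/54)

M[2][4] = 215/54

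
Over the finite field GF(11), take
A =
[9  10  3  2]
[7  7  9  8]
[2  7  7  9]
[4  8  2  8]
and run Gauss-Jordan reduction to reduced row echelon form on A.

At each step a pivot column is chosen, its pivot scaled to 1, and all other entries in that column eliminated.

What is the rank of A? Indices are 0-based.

rank = 4

[1] R0 /= 9  ⇒  (1, 6, 4, 10)
     R1 -= 7·R0  ⇒  (0, 9, 3, 4)
     R2 -= 2·R0  ⇒  (0, 6, 10, 0)
     R3 -= 4·R0  ⇒  (0, 6, 8, 1)
[2] R1 /= 9  ⇒  (0, 1, 4, 9)
     R0 -= 6·R1  ⇒  (1, 0, 2, 0)
     R2 -= 6·R1  ⇒  (0, 0, 8, 1)
     R3 -= 6·R1  ⇒  (0, 0, 6, 2)
[3] R2 /= 8  ⇒  (0, 0, 1, 7)
     R0 -= 2·R2  ⇒  (1, 0, 0, 8)
     R1 -= 4·R2  ⇒  (0, 1, 0, 3)
     R3 -= 6·R2  ⇒  (0, 0, 0, 4)
[4] R3 /= 4  ⇒  (0, 0, 0, 1)
     R0 -= 8·R3  ⇒  (1, 0, 0, 0)
     R1 -= 3·R3  ⇒  (0, 1, 0, 0)
     R2 -= 7·R3  ⇒  (0, 0, 1, 0)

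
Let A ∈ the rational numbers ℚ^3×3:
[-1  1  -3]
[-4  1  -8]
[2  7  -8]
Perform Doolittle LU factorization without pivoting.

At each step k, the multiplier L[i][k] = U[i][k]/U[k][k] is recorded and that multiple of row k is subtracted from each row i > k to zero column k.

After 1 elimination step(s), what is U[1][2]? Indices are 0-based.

[col 0] pivot -1
  R1 -= 4*R0 → (0, -3, 4)  (L[1][0] := 4)
  R2 -= -2*R0 → (0, 9, -14)  (L[2][0] := -2)

U[1][2] = 4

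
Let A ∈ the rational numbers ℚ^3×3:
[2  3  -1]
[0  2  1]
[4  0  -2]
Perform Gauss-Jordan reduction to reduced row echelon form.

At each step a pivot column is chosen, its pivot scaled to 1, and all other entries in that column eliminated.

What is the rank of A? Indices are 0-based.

pivot(0,0)=2: scale R0 → (1, 3/2, -1/2)
  clear (2,0): R2 −= (4)R0 → (0, -6, 0)
pivot(1,1)=2: scale R1 → (0, 1, 1/2)
  clear (0,1): R0 −= (3/2)R1 → (1, 0, -5/4)
  clear (2,1): R2 −= (-6)R1 → (0, 0, 3)
pivot(2,2)=3: scale R2 → (0, 0, 1)
  clear (0,2): R0 −= (-5/4)R2 → (1, 0, 0)
  clear (1,2): R1 −= (1/2)R2 → (0, 1, 0)

rank = 3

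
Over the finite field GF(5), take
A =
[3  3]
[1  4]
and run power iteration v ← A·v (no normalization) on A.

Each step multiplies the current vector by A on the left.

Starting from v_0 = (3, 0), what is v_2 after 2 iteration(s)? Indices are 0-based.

v_2 = (1, 1)

v_0 = (3, 0).
v_1 = A·v_0 = (4, 3).
v_2 = A·v_1 = (1, 1).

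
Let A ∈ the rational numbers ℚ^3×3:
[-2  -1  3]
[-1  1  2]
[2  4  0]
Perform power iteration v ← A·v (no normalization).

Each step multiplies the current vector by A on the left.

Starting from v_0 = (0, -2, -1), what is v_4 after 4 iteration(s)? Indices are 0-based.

v_4 = (-301, -262, -146)

v_0 = (0, -2, -1).
v_1 = A·v_0 = (-1, -4, -8).
v_2 = A·v_1 = (-18, -19, -18).
v_3 = A·v_2 = (1, -37, -112).
v_4 = A·v_3 = (-301, -262, -146).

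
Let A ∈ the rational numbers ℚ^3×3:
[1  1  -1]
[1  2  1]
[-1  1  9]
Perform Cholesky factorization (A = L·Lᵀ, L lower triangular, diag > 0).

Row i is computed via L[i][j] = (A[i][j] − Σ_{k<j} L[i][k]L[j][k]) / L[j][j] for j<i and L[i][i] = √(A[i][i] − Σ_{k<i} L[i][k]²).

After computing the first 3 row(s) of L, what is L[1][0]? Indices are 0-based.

Step 1: L[0][0] = √(1) = 1.
  L[1][0] = (1) / L[0][0] = 1.
Step 2: L[1][1] = √(1) = 1.
  L[2][0] = (-1) / L[0][0] = -1.
  L[2][1] = (2) / L[1][1] = 2.
Step 3: L[2][2] = √(4) = 2.

L[1][0] = 1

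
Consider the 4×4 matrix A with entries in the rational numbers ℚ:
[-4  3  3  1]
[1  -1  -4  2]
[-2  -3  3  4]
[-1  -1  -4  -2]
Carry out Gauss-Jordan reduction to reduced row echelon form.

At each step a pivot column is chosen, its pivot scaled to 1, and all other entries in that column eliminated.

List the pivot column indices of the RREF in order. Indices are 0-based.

pivot(0,0)=-4: scale R0 → (1, -3/4, -3/4, -1/4)
  clear (1,0): R1 −= (1)R0 → (0, -1/4, -13/4, 9/4)
  clear (2,0): R2 −= (-2)R0 → (0, -9/2, 3/2, 7/2)
  clear (3,0): R3 −= (-1)R0 → (0, -7/4, -19/4, -9/4)
pivot(1,1)=-1/4: scale R1 → (0, 1, 13, -9)
  clear (0,1): R0 −= (-3/4)R1 → (1, 0, 9, -7)
  clear (2,1): R2 −= (-9/2)R1 → (0, 0, 60, -37)
  clear (3,1): R3 −= (-7/4)R1 → (0, 0, 18, -18)
pivot(2,2)=60: scale R2 → (0, 0, 1, -37/60)
  clear (0,2): R0 −= (9)R2 → (1, 0, 0, -29/20)
  clear (1,2): R1 −= (13)R2 → (0, 1, 0, -59/60)
  clear (3,2): R3 −= (18)R2 → (0, 0, 0, -69/10)
pivot(3,3)=-69/10: scale R3 → (0, 0, 0, 1)
  clear (0,3): R0 −= (-29/20)R3 → (1, 0, 0, 0)
  clear (1,3): R1 −= (-59/60)R3 → (0, 1, 0, 0)
  clear (2,3): R2 −= (-37/60)R3 → (0, 0, 1, 0)

pivot columns: 0, 1, 2, 3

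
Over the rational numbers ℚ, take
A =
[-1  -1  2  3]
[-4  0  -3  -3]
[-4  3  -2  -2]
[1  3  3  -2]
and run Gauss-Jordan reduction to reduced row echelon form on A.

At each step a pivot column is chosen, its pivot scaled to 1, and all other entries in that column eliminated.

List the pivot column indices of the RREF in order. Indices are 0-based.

pivot(0,0)=-1: scale R0 → (1, 1, -2, -3)
  clear (1,0): R1 −= (-4)R0 → (0, 4, -11, -15)
  clear (2,0): R2 −= (-4)R0 → (0, 7, -10, -14)
  clear (3,0): R3 −= (1)R0 → (0, 2, 5, 1)
pivot(1,1)=4: scale R1 → (0, 1, -11/4, -15/4)
  clear (0,1): R0 −= (1)R1 → (1, 0, 3/4, 3/4)
  clear (2,1): R2 −= (7)R1 → (0, 0, 37/4, 49/4)
  clear (3,1): R3 −= (2)R1 → (0, 0, 21/2, 17/2)
pivot(2,2)=37/4: scale R2 → (0, 0, 1, 49/37)
  clear (0,2): R0 −= (3/4)R2 → (1, 0, 0, -9/37)
  clear (1,2): R1 −= (-11/4)R2 → (0, 1, 0, -4/37)
  clear (3,2): R3 −= (21/2)R2 → (0, 0, 0, -200/37)
pivot(3,3)=-200/37: scale R3 → (0, 0, 0, 1)
  clear (0,3): R0 −= (-9/37)R3 → (1, 0, 0, 0)
  clear (1,3): R1 −= (-4/37)R3 → (0, 1, 0, 0)
  clear (2,3): R2 −= (49/37)R3 → (0, 0, 1, 0)

pivot columns: 0, 1, 2, 3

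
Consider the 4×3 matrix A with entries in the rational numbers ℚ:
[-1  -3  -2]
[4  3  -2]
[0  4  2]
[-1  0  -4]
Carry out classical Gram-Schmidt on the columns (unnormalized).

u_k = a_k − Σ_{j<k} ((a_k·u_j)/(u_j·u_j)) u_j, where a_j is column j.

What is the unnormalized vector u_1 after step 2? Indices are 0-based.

u_1 = (-13/6, -1/3, 4, 5/6)

Step 1: u_0 = a_0 = (-1, 4, 0, -1).
Step 2: u_1 = a_1 − (5/6)·u_0 = (-13/6, -1/3, 4, 5/6).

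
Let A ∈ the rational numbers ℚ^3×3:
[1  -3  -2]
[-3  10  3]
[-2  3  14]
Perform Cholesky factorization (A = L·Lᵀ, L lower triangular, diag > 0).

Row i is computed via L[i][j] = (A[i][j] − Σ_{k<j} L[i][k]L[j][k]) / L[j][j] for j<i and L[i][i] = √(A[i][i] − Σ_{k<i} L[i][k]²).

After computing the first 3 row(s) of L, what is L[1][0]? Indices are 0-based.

L[1][0] = -3

Step 1: L[0][0] = √(1) = 1.
  L[1][0] = (-3) / L[0][0] = -3.
Step 2: L[1][1] = √(1) = 1.
  L[2][0] = (-2) / L[0][0] = -2.
  L[2][1] = (-3) / L[1][1] = -3.
Step 3: L[2][2] = √(1) = 1.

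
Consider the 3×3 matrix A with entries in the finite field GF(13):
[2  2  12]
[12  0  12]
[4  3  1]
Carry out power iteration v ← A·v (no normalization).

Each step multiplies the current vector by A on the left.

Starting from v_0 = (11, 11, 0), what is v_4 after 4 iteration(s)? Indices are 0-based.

v_4 = (10, 8, 6)

v_0 = (11, 11, 0).
v_1 = A·v_0 = (5, 2, 12).
v_2 = A·v_1 = (2, 9, 12).
v_3 = A·v_2 = (10, 12, 8).
v_4 = A·v_3 = (10, 8, 6).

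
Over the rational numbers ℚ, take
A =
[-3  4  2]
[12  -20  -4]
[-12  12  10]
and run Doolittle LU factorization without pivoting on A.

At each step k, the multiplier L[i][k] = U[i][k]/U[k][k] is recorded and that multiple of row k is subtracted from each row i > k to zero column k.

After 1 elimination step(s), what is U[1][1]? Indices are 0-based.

U[1][1] = -4

k=0: U[0][0]=-3
  eliminate (1,0): mult=-4, new row 1: (0, -4, 4); set L[1][0]=-4
  eliminate (2,0): mult=4, new row 2: (0, -4, 2); set L[2][0]=4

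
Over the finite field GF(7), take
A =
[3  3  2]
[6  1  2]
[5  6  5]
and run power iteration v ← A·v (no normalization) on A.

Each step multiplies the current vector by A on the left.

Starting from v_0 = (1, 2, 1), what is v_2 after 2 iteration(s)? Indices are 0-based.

v_0 = (1, 2, 1).
v_1 = A·v_0 = (4, 3, 1).
v_2 = A·v_1 = (2, 1, 1).

v_2 = (2, 1, 1)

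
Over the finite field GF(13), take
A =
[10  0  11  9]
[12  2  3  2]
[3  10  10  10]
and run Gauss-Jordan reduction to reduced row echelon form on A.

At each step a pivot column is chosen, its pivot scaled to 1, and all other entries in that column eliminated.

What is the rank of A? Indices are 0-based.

step 1: normalize row 0 (÷10) = (1, 0, 5, 10)
  row 1: subtract 12×row0 = (0, 2, 8, 12)
  row 2: subtract 3×row0 = (0, 10, 8, 6)
step 2: normalize row 1 (÷2) = (0, 1, 4, 6)
  row 2: subtract 10×row1 = (0, 0, 7, 11)
step 3: normalize row 2 (÷7) = (0, 0, 1, 9)
  row 0: subtract 5×row2 = (1, 0, 0, 4)
  row 1: subtract 4×row2 = (0, 1, 0, 9)

rank = 3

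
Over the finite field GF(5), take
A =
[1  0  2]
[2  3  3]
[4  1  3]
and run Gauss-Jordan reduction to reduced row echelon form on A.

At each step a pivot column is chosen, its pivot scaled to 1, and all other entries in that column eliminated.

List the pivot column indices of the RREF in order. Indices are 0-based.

step 1: normalize row 0 (÷1) = (1, 0, 2)
  row 1: subtract 2×row0 = (0, 3, 4)
  row 2: subtract 4×row0 = (0, 1, 0)
step 2: normalize row 1 (÷3) = (0, 1, 3)
  row 2: subtract 1×row1 = (0, 0, 2)
step 3: normalize row 2 (÷2) = (0, 0, 1)
  row 0: subtract 2×row2 = (1, 0, 0)
  row 1: subtract 3×row2 = (0, 1, 0)

pivot columns: 0, 1, 2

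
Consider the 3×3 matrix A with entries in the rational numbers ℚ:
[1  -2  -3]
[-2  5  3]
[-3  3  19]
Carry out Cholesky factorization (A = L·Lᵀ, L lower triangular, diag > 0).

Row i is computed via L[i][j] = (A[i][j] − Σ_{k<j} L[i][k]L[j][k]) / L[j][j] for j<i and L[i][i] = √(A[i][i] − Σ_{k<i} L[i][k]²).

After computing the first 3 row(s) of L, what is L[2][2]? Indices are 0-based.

L[2][2] = 1

Step 1: L[0][0] = √(1) = 1.
  L[1][0] = (-2) / L[0][0] = -2.
Step 2: L[1][1] = √(1) = 1.
  L[2][0] = (-3) / L[0][0] = -3.
  L[2][1] = (-3) / L[1][1] = -3.
Step 3: L[2][2] = √(1) = 1.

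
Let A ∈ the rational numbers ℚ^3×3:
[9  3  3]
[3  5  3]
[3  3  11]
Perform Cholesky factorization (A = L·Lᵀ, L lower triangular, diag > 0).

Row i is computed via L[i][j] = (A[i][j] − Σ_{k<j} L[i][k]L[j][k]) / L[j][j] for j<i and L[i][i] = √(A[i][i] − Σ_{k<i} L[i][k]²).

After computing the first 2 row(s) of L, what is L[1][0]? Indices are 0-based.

Step 1: L[0][0] = √(9) = 3.
  L[1][0] = (3) / L[0][0] = 1.
Step 2: L[1][1] = √(4) = 2.

L[1][0] = 1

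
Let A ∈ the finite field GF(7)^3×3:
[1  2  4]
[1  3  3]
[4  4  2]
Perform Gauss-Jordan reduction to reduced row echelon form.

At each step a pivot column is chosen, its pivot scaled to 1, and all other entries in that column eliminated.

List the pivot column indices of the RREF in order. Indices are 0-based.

pivot columns: 0, 1, 2

pivot(0,0)=1: scale R0 → (1, 2, 4)
  clear (1,0): R1 −= (1)R0 → (0, 1, 6)
  clear (2,0): R2 −= (4)R0 → (0, 3, 0)
pivot(1,1)=1: scale R1 → (0, 1, 6)
  clear (0,1): R0 −= (2)R1 → (1, 0, 6)
  clear (2,1): R2 −= (3)R1 → (0, 0, 3)
pivot(2,2)=3: scale R2 → (0, 0, 1)
  clear (0,2): R0 −= (6)R2 → (1, 0, 0)
  clear (1,2): R1 −= (6)R2 → (0, 1, 0)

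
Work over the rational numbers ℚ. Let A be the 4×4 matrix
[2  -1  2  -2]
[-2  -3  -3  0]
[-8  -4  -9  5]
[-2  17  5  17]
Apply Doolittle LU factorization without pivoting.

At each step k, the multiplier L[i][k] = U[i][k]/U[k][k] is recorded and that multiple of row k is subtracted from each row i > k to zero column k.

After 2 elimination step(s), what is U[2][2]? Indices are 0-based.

k=0: U[0][0]=2
  eliminate (1,0): mult=-1, new row 1: (0, -4, -1, -2); set L[1][0]=-1
  eliminate (2,0): mult=-4, new row 2: (0, -8, -1, -3); set L[2][0]=-4
  eliminate (3,0): mult=-1, new row 3: (0, 16, 7, 15); set L[3][0]=-1
k=1: U[1][1]=-4
  eliminate (2,1): mult=2, new row 2: (0, 0, 1, 1); set L[2][1]=2
  eliminate (3,1): mult=-4, new row 3: (0, 0, 3, 7); set L[3][1]=-4

U[2][2] = 1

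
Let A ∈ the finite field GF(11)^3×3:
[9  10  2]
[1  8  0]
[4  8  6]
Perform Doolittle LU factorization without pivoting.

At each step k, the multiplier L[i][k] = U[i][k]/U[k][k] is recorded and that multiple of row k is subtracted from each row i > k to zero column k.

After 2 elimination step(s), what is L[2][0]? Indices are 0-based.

L[2][0] = 9

k=0: U[0][0]=9
  eliminate (1,0): mult=5, new row 1: (0, 2, 1); set L[1][0]=5
  eliminate (2,0): mult=9, new row 2: (0, 6, 10); set L[2][0]=9
k=1: U[1][1]=2
  eliminate (2,1): mult=3, new row 2: (0, 0, 7); set L[2][1]=3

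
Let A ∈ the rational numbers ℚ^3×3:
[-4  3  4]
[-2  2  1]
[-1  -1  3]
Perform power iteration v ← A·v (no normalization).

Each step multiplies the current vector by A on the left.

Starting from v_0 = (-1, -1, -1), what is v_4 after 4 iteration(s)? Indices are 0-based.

v_0 = (-1, -1, -1).
v_1 = A·v_0 = (-3, -1, -1).
v_2 = A·v_1 = (5, 3, 1).
v_3 = A·v_2 = (-7, -3, -5).
v_4 = A·v_3 = (-1, 3, -5).

v_4 = (-1, 3, -5)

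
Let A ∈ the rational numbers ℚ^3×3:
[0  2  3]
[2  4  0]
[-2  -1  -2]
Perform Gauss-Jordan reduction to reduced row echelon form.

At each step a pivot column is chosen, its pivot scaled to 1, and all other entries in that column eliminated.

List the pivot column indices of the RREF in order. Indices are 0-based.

step 1: exchange rows 0,1
step 1: normalize row 0 (÷2) = (1, 2, 0)
  row 2: subtract -2×row0 = (0, 3, -2)
step 2: normalize row 1 (÷2) = (0, 1, 3/2)
  row 0: subtract 2×row1 = (1, 0, -3)
  row 2: subtract 3×row1 = (0, 0, -13/2)
step 3: normalize row 2 (÷-13/2) = (0, 0, 1)
  row 0: subtract -3×row2 = (1, 0, 0)
  row 1: subtract 3/2×row2 = (0, 1, 0)

pivot columns: 0, 1, 2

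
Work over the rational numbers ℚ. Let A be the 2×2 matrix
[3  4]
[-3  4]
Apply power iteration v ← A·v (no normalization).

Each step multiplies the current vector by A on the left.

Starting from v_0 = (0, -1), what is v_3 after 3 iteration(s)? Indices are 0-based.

v_0 = (0, -1).
v_1 = A·v_0 = (-4, -4).
v_2 = A·v_1 = (-28, -4).
v_3 = A·v_2 = (-100, 68).

v_3 = (-100, 68)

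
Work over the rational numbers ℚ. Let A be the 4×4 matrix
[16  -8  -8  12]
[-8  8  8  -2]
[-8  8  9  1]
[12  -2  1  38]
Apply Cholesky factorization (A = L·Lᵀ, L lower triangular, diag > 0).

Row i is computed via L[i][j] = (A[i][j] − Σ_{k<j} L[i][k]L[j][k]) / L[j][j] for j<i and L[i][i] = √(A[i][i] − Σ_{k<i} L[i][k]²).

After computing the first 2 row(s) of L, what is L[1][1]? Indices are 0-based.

Step 1: L[0][0] = √(16) = 4.
  L[1][0] = (-8) / L[0][0] = -2.
Step 2: L[1][1] = √(4) = 2.

L[1][1] = 2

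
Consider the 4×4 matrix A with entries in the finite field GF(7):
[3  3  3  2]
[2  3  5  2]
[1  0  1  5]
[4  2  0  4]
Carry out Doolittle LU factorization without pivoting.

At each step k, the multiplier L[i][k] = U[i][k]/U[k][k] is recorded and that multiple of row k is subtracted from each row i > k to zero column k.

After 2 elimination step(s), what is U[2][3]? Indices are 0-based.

U[2][3] = 5

[col 0] pivot 3
  R1 -= 3*R0 → (0, 1, 3, 3)  (L[1][0] := 3)
  R2 -= 5*R0 → (0, 6, 0, 2)  (L[2][0] := 5)
  R3 -= 6*R0 → (0, 5, 3, 6)  (L[3][0] := 6)
[col 1] pivot 1
  R2 -= 6*R1 → (0, 0, 3, 5)  (L[2][1] := 6)
  R3 -= 5*R1 → (0, 0, 2, 5)  (L[3][1] := 5)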